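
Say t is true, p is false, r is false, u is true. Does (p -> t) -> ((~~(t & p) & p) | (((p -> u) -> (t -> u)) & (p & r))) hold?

p -> t = False -> True = True
t & p = True & False = False
~(t & p) = ~False = True
~~(t & p) = ~True = False
~~(t & p) & p = False & False = False
p -> u = False -> True = True
t -> u = True -> True = True
(p -> u) -> (t -> u) = True -> True = True
p & r = False & False = False
((p -> u) -> (t -> u)) & (p & r) = True & False = False
(~~(t & p) & p) | (((p -> u) -> (t -> u)) & (p & r)) = False | False = False
(p -> t) -> ((~~(t & p) & p) | (((p -> u) -> (t -> u)) & (p & r))) = True -> False = False

False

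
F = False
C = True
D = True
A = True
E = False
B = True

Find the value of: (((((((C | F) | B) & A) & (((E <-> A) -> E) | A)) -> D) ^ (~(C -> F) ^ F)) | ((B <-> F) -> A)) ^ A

C | F = True | False = True
(C | F) | B = True | True = True
((C | F) | B) & A = True & True = True
E <-> A = False <-> True = False
(E <-> A) -> E = False -> False = True
((E <-> A) -> E) | A = True | True = True
(((C | F) | B) & A) & (((E <-> A) -> E) | A) = True & True = True
((((C | F) | B) & A) & (((E <-> A) -> E) | A)) -> D = True -> True = True
C -> F = True -> False = False
~(C -> F) = ~False = True
~(C -> F) ^ F = True ^ False = True
(((((C | F) | B) & A) & (((E <-> A) -> E) | A)) -> D) ^ (~(C -> F) ^ F) = True ^ True = False
B <-> F = True <-> False = False
(B <-> F) -> A = False -> True = True
((((((C | F) | B) & A) & (((E <-> A) -> E) | A)) -> D) ^ (~(C -> F) ^ F)) | ((B <-> F) -> A) = False | True = True
(((((((C | F) | B) & A) & (((E <-> A) -> E) | A)) -> D) ^ (~(C -> F) ^ F)) | ((B <-> F) -> A)) ^ A = True ^ True = False

False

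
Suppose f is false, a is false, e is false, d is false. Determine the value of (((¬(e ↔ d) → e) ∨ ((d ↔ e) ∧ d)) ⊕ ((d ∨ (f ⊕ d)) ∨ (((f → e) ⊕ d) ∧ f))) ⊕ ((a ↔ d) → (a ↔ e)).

Substituting f=False, a=False, e=False, d=False:
e ↔ d = False ↔ False = True
¬(e ↔ d) = ¬True = False
¬(e ↔ d) → e = False → False = True
d ↔ e = False ↔ False = True
(d ↔ e) ∧ d = True ∧ False = False
(¬(e ↔ d) → e) ∨ ((d ↔ e) ∧ d) = True ∨ False = True
f ⊕ d = False ⊕ False = False
d ∨ (f ⊕ d) = False ∨ False = False
f → e = False → False = True
(f → e) ⊕ d = True ⊕ False = True
((f → e) ⊕ d) ∧ f = True ∧ False = False
(d ∨ (f ⊕ d)) ∨ (((f → e) ⊕ d) ∧ f) = False ∨ False = False
((¬(e ↔ d) → e) ∨ ((d ↔ e) ∧ d)) ⊕ ((d ∨ (f ⊕ d)) ∨ (((f → e) ⊕ d) ∧ f)) = True ⊕ False = True
a ↔ d = False ↔ False = True
a ↔ e = False ↔ False = True
(a ↔ d) → (a ↔ e) = True → True = True
(((¬(e ↔ d) → e) ∨ ((d ↔ e) ∧ d)) ⊕ ((d ∨ (f ⊕ d)) ∨ (((f → e) ⊕ d) ∧ f))) ⊕ ((a ↔ d) → (a ↔ e)) = True ⊕ True = False

False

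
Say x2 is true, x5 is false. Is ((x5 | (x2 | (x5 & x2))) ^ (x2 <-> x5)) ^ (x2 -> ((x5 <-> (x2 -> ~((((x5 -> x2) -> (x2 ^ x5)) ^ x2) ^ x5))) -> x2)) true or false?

x5 & x2 = False & True = False
x2 | (x5 & x2) = True | False = True
x5 | (x2 | (x5 & x2)) = False | True = True
x2 <-> x5 = True <-> False = False
(x5 | (x2 | (x5 & x2))) ^ (x2 <-> x5) = True ^ False = True
x5 -> x2 = False -> True = True
x2 ^ x5 = True ^ False = True
(x5 -> x2) -> (x2 ^ x5) = True -> True = True
((x5 -> x2) -> (x2 ^ x5)) ^ x2 = True ^ True = False
(((x5 -> x2) -> (x2 ^ x5)) ^ x2) ^ x5 = False ^ False = False
~((((x5 -> x2) -> (x2 ^ x5)) ^ x2) ^ x5) = ~False = True
x2 -> ~((((x5 -> x2) -> (x2 ^ x5)) ^ x2) ^ x5) = True -> True = True
x5 <-> (x2 -> ~((((x5 -> x2) -> (x2 ^ x5)) ^ x2) ^ x5)) = False <-> True = False
(x5 <-> (x2 -> ~((((x5 -> x2) -> (x2 ^ x5)) ^ x2) ^ x5))) -> x2 = False -> True = True
x2 -> ((x5 <-> (x2 -> ~((((x5 -> x2) -> (x2 ^ x5)) ^ x2) ^ x5))) -> x2) = True -> True = True
((x5 | (x2 | (x5 & x2))) ^ (x2 <-> x5)) ^ (x2 -> ((x5 <-> (x2 -> ~((((x5 -> x2) -> (x2 ^ x5)) ^ x2) ^ x5))) -> x2)) = True ^ True = False

False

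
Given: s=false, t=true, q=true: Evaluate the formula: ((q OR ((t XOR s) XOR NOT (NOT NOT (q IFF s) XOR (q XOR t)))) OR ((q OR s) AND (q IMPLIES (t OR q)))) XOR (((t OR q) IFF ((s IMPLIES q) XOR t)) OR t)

Substituting s=false, t=true, q=true:
t XOR s = true XOR false = true
q IFF s = true IFF false = false
NOT (q IFF s) = NOT false = true
NOT NOT (q IFF s) = NOT true = false
q XOR t = true XOR true = false
NOT NOT (q IFF s) XOR (q XOR t) = false XOR false = false
NOT (NOT NOT (q IFF s) XOR (q XOR t)) = NOT false = true
(t XOR s) XOR NOT (NOT NOT (q IFF s) XOR (q XOR t)) = true XOR true = false
q OR ((t XOR s) XOR NOT (NOT NOT (q IFF s) XOR (q XOR t))) = true OR false = true
q OR s = true OR false = true
t OR q = true OR true = true
q IMPLIES (t OR q) = true IMPLIES true = true
(q OR s) AND (q IMPLIES (t OR q)) = true AND true = true
(q OR ((t XOR s) XOR NOT (NOT NOT (q IFF s) XOR (q XOR t)))) OR ((q OR s) AND (q IMPLIES (t OR q))) = true OR true = true
t OR q = true OR true = true
s IMPLIES q = false IMPLIES true = true
(s IMPLIES q) XOR t = true XOR true = false
(t OR q) IFF ((s IMPLIES q) XOR t) = true IFF false = false
((t OR q) IFF ((s IMPLIES q) XOR t)) OR t = false OR true = true
((q OR ((t XOR s) XOR NOT (NOT NOT (q IFF s) XOR (q XOR t)))) OR ((q OR s) AND (q IMPLIES (t OR q)))) XOR (((t OR q) IFF ((s IMPLIES q) XOR t)) OR t) = true XOR true = false

false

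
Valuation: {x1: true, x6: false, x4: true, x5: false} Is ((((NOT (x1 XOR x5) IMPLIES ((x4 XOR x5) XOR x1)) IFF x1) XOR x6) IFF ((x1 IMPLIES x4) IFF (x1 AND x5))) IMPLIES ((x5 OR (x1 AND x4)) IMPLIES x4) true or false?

true

x1 XOR x5 = true XOR false = true
NOT (x1 XOR x5) = NOT true = false
x4 XOR x5 = true XOR false = true
(x4 XOR x5) XOR x1 = true XOR true = false
NOT (x1 XOR x5) IMPLIES ((x4 XOR x5) XOR x1) = false IMPLIES false = true
(NOT (x1 XOR x5) IMPLIES ((x4 XOR x5) XOR x1)) IFF x1 = true IFF true = true
((NOT (x1 XOR x5) IMPLIES ((x4 XOR x5) XOR x1)) IFF x1) XOR x6 = true XOR false = true
x1 IMPLIES x4 = true IMPLIES true = true
x1 AND x5 = true AND false = false
(x1 IMPLIES x4) IFF (x1 AND x5) = true IFF false = false
(((NOT (x1 XOR x5) IMPLIES ((x4 XOR x5) XOR x1)) IFF x1) XOR x6) IFF ((x1 IMPLIES x4) IFF (x1 AND x5)) = true IFF false = false
x1 AND x4 = true AND true = true
x5 OR (x1 AND x4) = false OR true = true
(x5 OR (x1 AND x4)) IMPLIES x4 = true IMPLIES true = true
((((NOT (x1 XOR x5) IMPLIES ((x4 XOR x5) XOR x1)) IFF x1) XOR x6) IFF ((x1 IMPLIES x4) IFF (x1 AND x5))) IMPLIES ((x5 OR (x1 AND x4)) IMPLIES x4) = false IMPLIES true = true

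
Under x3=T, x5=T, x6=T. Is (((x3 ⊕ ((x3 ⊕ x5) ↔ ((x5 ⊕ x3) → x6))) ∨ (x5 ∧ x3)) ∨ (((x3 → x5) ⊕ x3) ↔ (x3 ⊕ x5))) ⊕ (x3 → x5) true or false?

x3 ⊕ x5 = T ⊕ T = F
x5 ⊕ x3 = T ⊕ T = F
(x5 ⊕ x3) → x6 = F → T = T
(x3 ⊕ x5) ↔ ((x5 ⊕ x3) → x6) = F ↔ T = F
x3 ⊕ ((x3 ⊕ x5) ↔ ((x5 ⊕ x3) → x6)) = T ⊕ F = T
x5 ∧ x3 = T ∧ T = T
(x3 ⊕ ((x3 ⊕ x5) ↔ ((x5 ⊕ x3) → x6))) ∨ (x5 ∧ x3) = T ∨ T = T
x3 → x5 = T → T = T
(x3 → x5) ⊕ x3 = T ⊕ T = F
x3 ⊕ x5 = T ⊕ T = F
((x3 → x5) ⊕ x3) ↔ (x3 ⊕ x5) = F ↔ F = T
((x3 ⊕ ((x3 ⊕ x5) ↔ ((x5 ⊕ x3) → x6))) ∨ (x5 ∧ x3)) ∨ (((x3 → x5) ⊕ x3) ↔ (x3 ⊕ x5)) = T ∨ T = T
x3 → x5 = T → T = T
(((x3 ⊕ ((x3 ⊕ x5) ↔ ((x5 ⊕ x3) → x6))) ∨ (x5 ∧ x3)) ∨ (((x3 → x5) ⊕ x3) ↔ (x3 ⊕ x5))) ⊕ (x3 → x5) = T ⊕ T = F

F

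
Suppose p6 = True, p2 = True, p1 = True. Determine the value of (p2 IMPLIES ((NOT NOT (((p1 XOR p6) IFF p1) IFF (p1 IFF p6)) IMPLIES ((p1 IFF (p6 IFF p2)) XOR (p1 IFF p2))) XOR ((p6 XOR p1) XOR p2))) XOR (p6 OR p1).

True

Substituting p6=True, p2=True, p1=True:
p1 XOR p6 = True XOR True = False
(p1 XOR p6) IFF p1 = False IFF True = False
p1 IFF p6 = True IFF True = True
((p1 XOR p6) IFF p1) IFF (p1 IFF p6) = False IFF True = False
NOT (((p1 XOR p6) IFF p1) IFF (p1 IFF p6)) = NOT False = True
NOT NOT (((p1 XOR p6) IFF p1) IFF (p1 IFF p6)) = NOT True = False
p6 IFF p2 = True IFF True = True
p1 IFF (p6 IFF p2) = True IFF True = True
p1 IFF p2 = True IFF True = True
(p1 IFF (p6 IFF p2)) XOR (p1 IFF p2) = True XOR True = False
NOT NOT (((p1 XOR p6) IFF p1) IFF (p1 IFF p6)) IMPLIES ((p1 IFF (p6 IFF p2)) XOR (p1 IFF p2)) = False IMPLIES False = True
p6 XOR p1 = True XOR True = False
(p6 XOR p1) XOR p2 = False XOR True = True
(NOT NOT (((p1 XOR p6) IFF p1) IFF (p1 IFF p6)) IMPLIES ((p1 IFF (p6 IFF p2)) XOR (p1 IFF p2))) XOR ((p6 XOR p1) XOR p2) = True XOR True = False
p2 IMPLIES ((NOT NOT (((p1 XOR p6) IFF p1) IFF (p1 IFF p6)) IMPLIES ((p1 IFF (p6 IFF p2)) XOR (p1 IFF p2))) XOR ((p6 XOR p1) XOR p2)) = True IMPLIES False = False
p6 OR p1 = True OR True = True
(p2 IMPLIES ((NOT NOT (((p1 XOR p6) IFF p1) IFF (p1 IFF p6)) IMPLIES ((p1 IFF (p6 IFF p2)) XOR (p1 IFF p2))) XOR ((p6 XOR p1) XOR p2))) XOR (p6 OR p1) = False XOR True = True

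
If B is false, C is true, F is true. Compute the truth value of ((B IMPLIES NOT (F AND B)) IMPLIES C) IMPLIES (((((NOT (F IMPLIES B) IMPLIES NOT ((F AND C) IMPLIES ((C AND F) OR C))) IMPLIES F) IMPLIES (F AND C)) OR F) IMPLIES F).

True

F AND B = True AND False = False
NOT (F AND B) = NOT False = True
B IMPLIES NOT (F AND B) = False IMPLIES True = True
(B IMPLIES NOT (F AND B)) IMPLIES C = True IMPLIES True = True
F IMPLIES B = True IMPLIES False = False
NOT (F IMPLIES B) = NOT False = True
F AND C = True AND True = True
C AND F = True AND True = True
(C AND F) OR C = True OR True = True
(F AND C) IMPLIES ((C AND F) OR C) = True IMPLIES True = True
NOT ((F AND C) IMPLIES ((C AND F) OR C)) = NOT True = False
NOT (F IMPLIES B) IMPLIES NOT ((F AND C) IMPLIES ((C AND F) OR C)) = True IMPLIES False = False
(NOT (F IMPLIES B) IMPLIES NOT ((F AND C) IMPLIES ((C AND F) OR C))) IMPLIES F = False IMPLIES True = True
F AND C = True AND True = True
((NOT (F IMPLIES B) IMPLIES NOT ((F AND C) IMPLIES ((C AND F) OR C))) IMPLIES F) IMPLIES (F AND C) = True IMPLIES True = True
(((NOT (F IMPLIES B) IMPLIES NOT ((F AND C) IMPLIES ((C AND F) OR C))) IMPLIES F) IMPLIES (F AND C)) OR F = True OR True = True
((((NOT (F IMPLIES B) IMPLIES NOT ((F AND C) IMPLIES ((C AND F) OR C))) IMPLIES F) IMPLIES (F AND C)) OR F) IMPLIES F = True IMPLIES True = True
((B IMPLIES NOT (F AND B)) IMPLIES C) IMPLIES (((((NOT (F IMPLIES B) IMPLIES NOT ((F AND C) IMPLIES ((C AND F) OR C))) IMPLIES F) IMPLIES (F AND C)) OR F) IMPLIES F) = True IMPLIES True = True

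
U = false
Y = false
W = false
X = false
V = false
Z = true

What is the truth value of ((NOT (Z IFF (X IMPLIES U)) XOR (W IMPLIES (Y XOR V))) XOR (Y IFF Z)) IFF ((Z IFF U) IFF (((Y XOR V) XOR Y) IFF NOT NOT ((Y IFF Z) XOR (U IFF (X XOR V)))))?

X IMPLIES U = false IMPLIES false = true
Z IFF (X IMPLIES U) = true IFF true = true
NOT (Z IFF (X IMPLIES U)) = NOT true = false
Y XOR V = false XOR false = false
W IMPLIES (Y XOR V) = false IMPLIES false = true
NOT (Z IFF (X IMPLIES U)) XOR (W IMPLIES (Y XOR V)) = false XOR true = true
Y IFF Z = false IFF true = false
(NOT (Z IFF (X IMPLIES U)) XOR (W IMPLIES (Y XOR V))) XOR (Y IFF Z) = true XOR false = true
Z IFF U = true IFF false = false
Y XOR V = false XOR false = false
(Y XOR V) XOR Y = false XOR false = false
Y IFF Z = false IFF true = false
X XOR V = false XOR false = false
U IFF (X XOR V) = false IFF false = true
(Y IFF Z) XOR (U IFF (X XOR V)) = false XOR true = true
NOT ((Y IFF Z) XOR (U IFF (X XOR V))) = NOT true = false
NOT NOT ((Y IFF Z) XOR (U IFF (X XOR V))) = NOT false = true
((Y XOR V) XOR Y) IFF NOT NOT ((Y IFF Z) XOR (U IFF (X XOR V))) = false IFF true = false
(Z IFF U) IFF (((Y XOR V) XOR Y) IFF NOT NOT ((Y IFF Z) XOR (U IFF (X XOR V)))) = false IFF false = true
((NOT (Z IFF (X IMPLIES U)) XOR (W IMPLIES (Y XOR V))) XOR (Y IFF Z)) IFF ((Z IFF U) IFF (((Y XOR V) XOR Y) IFF NOT NOT ((Y IFF Z) XOR (U IFF (X XOR V))))) = true IFF true = true

true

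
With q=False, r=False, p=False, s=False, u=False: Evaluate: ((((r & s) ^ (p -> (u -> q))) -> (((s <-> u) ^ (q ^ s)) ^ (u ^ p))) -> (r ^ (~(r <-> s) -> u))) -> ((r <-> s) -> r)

False

r & s = False & False = False
u -> q = False -> False = True
p -> (u -> q) = False -> True = True
(r & s) ^ (p -> (u -> q)) = False ^ True = True
s <-> u = False <-> False = True
q ^ s = False ^ False = False
(s <-> u) ^ (q ^ s) = True ^ False = True
u ^ p = False ^ False = False
((s <-> u) ^ (q ^ s)) ^ (u ^ p) = True ^ False = True
((r & s) ^ (p -> (u -> q))) -> (((s <-> u) ^ (q ^ s)) ^ (u ^ p)) = True -> True = True
r <-> s = False <-> False = True
~(r <-> s) = ~True = False
~(r <-> s) -> u = False -> False = True
r ^ (~(r <-> s) -> u) = False ^ True = True
(((r & s) ^ (p -> (u -> q))) -> (((s <-> u) ^ (q ^ s)) ^ (u ^ p))) -> (r ^ (~(r <-> s) -> u)) = True -> True = True
r <-> s = False <-> False = True
(r <-> s) -> r = True -> False = False
((((r & s) ^ (p -> (u -> q))) -> (((s <-> u) ^ (q ^ s)) ^ (u ^ p))) -> (r ^ (~(r <-> s) -> u))) -> ((r <-> s) -> r) = True -> False = False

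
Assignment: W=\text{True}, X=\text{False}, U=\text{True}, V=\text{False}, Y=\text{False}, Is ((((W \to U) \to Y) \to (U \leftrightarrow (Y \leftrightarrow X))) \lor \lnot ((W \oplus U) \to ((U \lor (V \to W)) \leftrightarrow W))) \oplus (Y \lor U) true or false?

\text{False}

Substituting W=\text{True}, X=\text{False}, U=\text{True}, V=\text{False}, Y=\text{False}:
W \to U = \text{True} \to \text{True} = \text{True}
(W \to U) \to Y = \text{True} \to \text{False} = \text{False}
Y \leftrightarrow X = \text{False} \leftrightarrow \text{False} = \text{True}
U \leftrightarrow (Y \leftrightarrow X) = \text{True} \leftrightarrow \text{True} = \text{True}
((W \to U) \to Y) \to (U \leftrightarrow (Y \leftrightarrow X)) = \text{False} \to \text{True} = \text{True}
W \oplus U = \text{True} \oplus \text{True} = \text{False}
V \to W = \text{False} \to \text{True} = \text{True}
U \lor (V \to W) = \text{True} \lor \text{True} = \text{True}
(U \lor (V \to W)) \leftrightarrow W = \text{True} \leftrightarrow \text{True} = \text{True}
(W \oplus U) \to ((U \lor (V \to W)) \leftrightarrow W) = \text{False} \to \text{True} = \text{True}
\lnot ((W \oplus U) \to ((U \lor (V \to W)) \leftrightarrow W)) = \lnot \text{True} = \text{False}
(((W \to U) \to Y) \to (U \leftrightarrow (Y \leftrightarrow X))) \lor \lnot ((W \oplus U) \to ((U \lor (V \to W)) \leftrightarrow W)) = \text{True} \lor \text{False} = \text{True}
Y \lor U = \text{False} \lor \text{True} = \text{True}
((((W \to U) \to Y) \to (U \leftrightarrow (Y \leftrightarrow X))) \lor \lnot ((W \oplus U) \to ((U \lor (V \to W)) \leftrightarrow W))) \oplus (Y \lor U) = \text{True} \oplus \text{True} = \text{False}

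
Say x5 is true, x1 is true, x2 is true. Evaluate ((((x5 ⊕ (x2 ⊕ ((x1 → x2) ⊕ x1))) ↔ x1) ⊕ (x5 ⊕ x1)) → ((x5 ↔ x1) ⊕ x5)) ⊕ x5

F

x1 → x2 = T → T = T
(x1 → x2) ⊕ x1 = T ⊕ T = F
x2 ⊕ ((x1 → x2) ⊕ x1) = T ⊕ F = T
x5 ⊕ (x2 ⊕ ((x1 → x2) ⊕ x1)) = T ⊕ T = F
(x5 ⊕ (x2 ⊕ ((x1 → x2) ⊕ x1))) ↔ x1 = F ↔ T = F
x5 ⊕ x1 = T ⊕ T = F
((x5 ⊕ (x2 ⊕ ((x1 → x2) ⊕ x1))) ↔ x1) ⊕ (x5 ⊕ x1) = F ⊕ F = F
x5 ↔ x1 = T ↔ T = T
(x5 ↔ x1) ⊕ x5 = T ⊕ T = F
(((x5 ⊕ (x2 ⊕ ((x1 → x2) ⊕ x1))) ↔ x1) ⊕ (x5 ⊕ x1)) → ((x5 ↔ x1) ⊕ x5) = F → F = T
((((x5 ⊕ (x2 ⊕ ((x1 → x2) ⊕ x1))) ↔ x1) ⊕ (x5 ⊕ x1)) → ((x5 ↔ x1) ⊕ x5)) ⊕ x5 = T ⊕ T = F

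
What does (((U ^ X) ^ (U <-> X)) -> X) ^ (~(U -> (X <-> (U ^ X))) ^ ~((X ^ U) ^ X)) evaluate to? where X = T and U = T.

U ^ X = T ^ T = F
U <-> X = T <-> T = T
(U ^ X) ^ (U <-> X) = F ^ T = T
((U ^ X) ^ (U <-> X)) -> X = T -> T = T
U ^ X = T ^ T = F
X <-> (U ^ X) = T <-> F = F
U -> (X <-> (U ^ X)) = T -> F = F
~(U -> (X <-> (U ^ X))) = ~F = T
X ^ U = T ^ T = F
(X ^ U) ^ X = F ^ T = T
~((X ^ U) ^ X) = ~T = F
~(U -> (X <-> (U ^ X))) ^ ~((X ^ U) ^ X) = T ^ F = T
(((U ^ X) ^ (U <-> X)) -> X) ^ (~(U -> (X <-> (U ^ X))) ^ ~((X ^ U) ^ X)) = T ^ T = F

F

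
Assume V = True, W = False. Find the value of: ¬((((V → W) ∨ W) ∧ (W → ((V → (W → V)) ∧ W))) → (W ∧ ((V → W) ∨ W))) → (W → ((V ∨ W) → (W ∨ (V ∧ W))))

True

V → W = True → False = False
(V → W) ∨ W = False ∨ False = False
W → V = False → True = True
V → (W → V) = True → True = True
(V → (W → V)) ∧ W = True ∧ False = False
W → ((V → (W → V)) ∧ W) = False → False = True
((V → W) ∨ W) ∧ (W → ((V → (W → V)) ∧ W)) = False ∧ True = False
V → W = True → False = False
(V → W) ∨ W = False ∨ False = False
W ∧ ((V → W) ∨ W) = False ∧ False = False
(((V → W) ∨ W) ∧ (W → ((V → (W → V)) ∧ W))) → (W ∧ ((V → W) ∨ W)) = False → False = True
¬((((V → W) ∨ W) ∧ (W → ((V → (W → V)) ∧ W))) → (W ∧ ((V → W) ∨ W))) = ¬True = False
V ∨ W = True ∨ False = True
V ∧ W = True ∧ False = False
W ∨ (V ∧ W) = False ∨ False = False
(V ∨ W) → (W ∨ (V ∧ W)) = True → False = False
W → ((V ∨ W) → (W ∨ (V ∧ W))) = False → False = True
¬((((V → W) ∨ W) ∧ (W → ((V → (W → V)) ∧ W))) → (W ∧ ((V → W) ∨ W))) → (W → ((V ∨ W) → (W ∨ (V ∧ W)))) = False → True = True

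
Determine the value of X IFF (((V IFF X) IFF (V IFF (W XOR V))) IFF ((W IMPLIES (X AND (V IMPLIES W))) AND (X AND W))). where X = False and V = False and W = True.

Substituting X=False, V=False, W=True:
V IFF X = False IFF False = True
W XOR V = True XOR False = True
V IFF (W XOR V) = False IFF True = False
(V IFF X) IFF (V IFF (W XOR V)) = True IFF False = False
V IMPLIES W = False IMPLIES True = True
X AND (V IMPLIES W) = False AND True = False
W IMPLIES (X AND (V IMPLIES W)) = True IMPLIES False = False
X AND W = False AND True = False
(W IMPLIES (X AND (V IMPLIES W))) AND (X AND W) = False AND False = False
((V IFF X) IFF (V IFF (W XOR V))) IFF ((W IMPLIES (X AND (V IMPLIES W))) AND (X AND W)) = False IFF False = True
X IFF (((V IFF X) IFF (V IFF (W XOR V))) IFF ((W IMPLIES (X AND (V IMPLIES W))) AND (X AND W))) = False IFF True = False

False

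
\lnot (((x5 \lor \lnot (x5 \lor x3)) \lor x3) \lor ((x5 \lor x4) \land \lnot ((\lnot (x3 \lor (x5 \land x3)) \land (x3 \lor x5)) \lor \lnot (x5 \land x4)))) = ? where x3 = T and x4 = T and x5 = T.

x5 \lor x3 = T \lor T = T
\lnot (x5 \lor x3) = \lnot T = F
x5 \lor \lnot (x5 \lor x3) = T \lor F = T
(x5 \lor \lnot (x5 \lor x3)) \lor x3 = T \lor T = T
x5 \lor x4 = T \lor T = T
x5 \land x3 = T \land T = T
x3 \lor (x5 \land x3) = T \lor T = T
\lnot (x3 \lor (x5 \land x3)) = \lnot T = F
x3 \lor x5 = T \lor T = T
\lnot (x3 \lor (x5 \land x3)) \land (x3 \lor x5) = F \land T = F
x5 \land x4 = T \land T = T
\lnot (x5 \land x4) = \lnot T = F
(\lnot (x3 \lor (x5 \land x3)) \land (x3 \lor x5)) \lor \lnot (x5 \land x4) = F \lor F = F
\lnot ((\lnot (x3 \lor (x5 \land x3)) \land (x3 \lor x5)) \lor \lnot (x5 \land x4)) = \lnot F = T
(x5 \lor x4) \land \lnot ((\lnot (x3 \lor (x5 \land x3)) \land (x3 \lor x5)) \lor \lnot (x5 \land x4)) = T \land T = T
((x5 \lor \lnot (x5 \lor x3)) \lor x3) \lor ((x5 \lor x4) \land \lnot ((\lnot (x3 \lor (x5 \land x3)) \land (x3 \lor x5)) \lor \lnot (x5 \land x4))) = T \lor T = T
\lnot (((x5 \lor \lnot (x5 \lor x3)) \lor x3) \lor ((x5 \lor x4) \land \lnot ((\lnot (x3 \lor (x5 \land x3)) \land (x3 \lor x5)) \lor \lnot (x5 \land x4)))) = \lnot T = F

F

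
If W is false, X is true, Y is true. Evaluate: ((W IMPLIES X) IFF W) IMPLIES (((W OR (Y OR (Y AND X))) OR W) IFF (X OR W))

W IMPLIES X = F IMPLIES T = T
(W IMPLIES X) IFF W = T IFF F = F
Y AND X = T AND T = T
Y OR (Y AND X) = T OR T = T
W OR (Y OR (Y AND X)) = F OR T = T
(W OR (Y OR (Y AND X))) OR W = T OR F = T
X OR W = T OR F = T
((W OR (Y OR (Y AND X))) OR W) IFF (X OR W) = T IFF T = T
((W IMPLIES X) IFF W) IMPLIES (((W OR (Y OR (Y AND X))) OR W) IFF (X OR W)) = F IMPLIES T = T

T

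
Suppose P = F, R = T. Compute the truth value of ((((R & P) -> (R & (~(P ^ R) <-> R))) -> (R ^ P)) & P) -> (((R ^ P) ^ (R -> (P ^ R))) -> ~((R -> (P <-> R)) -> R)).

R & P = T & F = F
P ^ R = F ^ T = T
~(P ^ R) = ~T = F
~(P ^ R) <-> R = F <-> T = F
R & (~(P ^ R) <-> R) = T & F = F
(R & P) -> (R & (~(P ^ R) <-> R)) = F -> F = T
R ^ P = T ^ F = T
((R & P) -> (R & (~(P ^ R) <-> R))) -> (R ^ P) = T -> T = T
(((R & P) -> (R & (~(P ^ R) <-> R))) -> (R ^ P)) & P = T & F = F
R ^ P = T ^ F = T
P ^ R = F ^ T = T
R -> (P ^ R) = T -> T = T
(R ^ P) ^ (R -> (P ^ R)) = T ^ T = F
P <-> R = F <-> T = F
R -> (P <-> R) = T -> F = F
(R -> (P <-> R)) -> R = F -> T = T
~((R -> (P <-> R)) -> R) = ~T = F
((R ^ P) ^ (R -> (P ^ R))) -> ~((R -> (P <-> R)) -> R) = F -> F = T
((((R & P) -> (R & (~(P ^ R) <-> R))) -> (R ^ P)) & P) -> (((R ^ P) ^ (R -> (P ^ R))) -> ~((R -> (P <-> R)) -> R)) = F -> T = T

T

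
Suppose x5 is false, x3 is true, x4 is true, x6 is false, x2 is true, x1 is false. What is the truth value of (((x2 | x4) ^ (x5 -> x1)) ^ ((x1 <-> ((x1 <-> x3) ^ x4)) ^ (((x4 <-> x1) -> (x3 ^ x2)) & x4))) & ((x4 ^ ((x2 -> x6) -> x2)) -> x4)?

T

x2 | x4 = T | T = T
x5 -> x1 = F -> F = T
(x2 | x4) ^ (x5 -> x1) = T ^ T = F
x1 <-> x3 = F <-> T = F
(x1 <-> x3) ^ x4 = F ^ T = T
x1 <-> ((x1 <-> x3) ^ x4) = F <-> T = F
x4 <-> x1 = T <-> F = F
x3 ^ x2 = T ^ T = F
(x4 <-> x1) -> (x3 ^ x2) = F -> F = T
((x4 <-> x1) -> (x3 ^ x2)) & x4 = T & T = T
(x1 <-> ((x1 <-> x3) ^ x4)) ^ (((x4 <-> x1) -> (x3 ^ x2)) & x4) = F ^ T = T
((x2 | x4) ^ (x5 -> x1)) ^ ((x1 <-> ((x1 <-> x3) ^ x4)) ^ (((x4 <-> x1) -> (x3 ^ x2)) & x4)) = F ^ T = T
x2 -> x6 = T -> F = F
(x2 -> x6) -> x2 = F -> T = T
x4 ^ ((x2 -> x6) -> x2) = T ^ T = F
(x4 ^ ((x2 -> x6) -> x2)) -> x4 = F -> T = T
(((x2 | x4) ^ (x5 -> x1)) ^ ((x1 <-> ((x1 <-> x3) ^ x4)) ^ (((x4 <-> x1) -> (x3 ^ x2)) & x4))) & ((x4 ^ ((x2 -> x6) -> x2)) -> x4) = T & T = T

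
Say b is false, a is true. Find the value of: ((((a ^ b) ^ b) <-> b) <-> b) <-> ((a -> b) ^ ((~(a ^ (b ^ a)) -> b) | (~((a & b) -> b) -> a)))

True

Substituting b=False, a=True:
a ^ b = True ^ False = True
(a ^ b) ^ b = True ^ False = True
((a ^ b) ^ b) <-> b = True <-> False = False
(((a ^ b) ^ b) <-> b) <-> b = False <-> False = True
a -> b = True -> False = False
b ^ a = False ^ True = True
a ^ (b ^ a) = True ^ True = False
~(a ^ (b ^ a)) = ~False = True
~(a ^ (b ^ a)) -> b = True -> False = False
a & b = True & False = False
(a & b) -> b = False -> False = True
~((a & b) -> b) = ~True = False
~((a & b) -> b) -> a = False -> True = True
(~(a ^ (b ^ a)) -> b) | (~((a & b) -> b) -> a) = False | True = True
(a -> b) ^ ((~(a ^ (b ^ a)) -> b) | (~((a & b) -> b) -> a)) = False ^ True = True
((((a ^ b) ^ b) <-> b) <-> b) <-> ((a -> b) ^ ((~(a ^ (b ^ a)) -> b) | (~((a & b) -> b) -> a))) = True <-> True = True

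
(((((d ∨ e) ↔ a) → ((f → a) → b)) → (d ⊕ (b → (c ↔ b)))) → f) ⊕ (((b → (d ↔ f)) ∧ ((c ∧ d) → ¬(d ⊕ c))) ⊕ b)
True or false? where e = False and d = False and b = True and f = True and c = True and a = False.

False

d ∨ e = False ∨ False = False
(d ∨ e) ↔ a = False ↔ False = True
f → a = True → False = False
(f → a) → b = False → True = True
((d ∨ e) ↔ a) → ((f → a) → b) = True → True = True
c ↔ b = True ↔ True = True
b → (c ↔ b) = True → True = True
d ⊕ (b → (c ↔ b)) = False ⊕ True = True
(((d ∨ e) ↔ a) → ((f → a) → b)) → (d ⊕ (b → (c ↔ b))) = True → True = True
((((d ∨ e) ↔ a) → ((f → a) → b)) → (d ⊕ (b → (c ↔ b)))) → f = True → True = True
d ↔ f = False ↔ True = False
b → (d ↔ f) = True → False = False
c ∧ d = True ∧ False = False
d ⊕ c = False ⊕ True = True
¬(d ⊕ c) = ¬True = False
(c ∧ d) → ¬(d ⊕ c) = False → False = True
(b → (d ↔ f)) ∧ ((c ∧ d) → ¬(d ⊕ c)) = False ∧ True = False
((b → (d ↔ f)) ∧ ((c ∧ d) → ¬(d ⊕ c))) ⊕ b = False ⊕ True = True
(((((d ∨ e) ↔ a) → ((f → a) → b)) → (d ⊕ (b → (c ↔ b)))) → f) ⊕ (((b → (d ↔ f)) ∧ ((c ∧ d) → ¬(d ⊕ c))) ⊕ b) = True ⊕ True = False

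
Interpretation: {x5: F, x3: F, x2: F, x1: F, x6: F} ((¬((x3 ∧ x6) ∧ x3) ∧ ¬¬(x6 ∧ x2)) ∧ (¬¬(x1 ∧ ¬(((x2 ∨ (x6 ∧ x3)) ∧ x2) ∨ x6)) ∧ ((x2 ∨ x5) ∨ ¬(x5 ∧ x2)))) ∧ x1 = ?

x3 ∧ x6 = F ∧ F = F
(x3 ∧ x6) ∧ x3 = F ∧ F = F
¬((x3 ∧ x6) ∧ x3) = ¬F = T
x6 ∧ x2 = F ∧ F = F
¬(x6 ∧ x2) = ¬F = T
¬¬(x6 ∧ x2) = ¬T = F
¬((x3 ∧ x6) ∧ x3) ∧ ¬¬(x6 ∧ x2) = T ∧ F = F
x6 ∧ x3 = F ∧ F = F
x2 ∨ (x6 ∧ x3) = F ∨ F = F
(x2 ∨ (x6 ∧ x3)) ∧ x2 = F ∧ F = F
((x2 ∨ (x6 ∧ x3)) ∧ x2) ∨ x6 = F ∨ F = F
¬(((x2 ∨ (x6 ∧ x3)) ∧ x2) ∨ x6) = ¬F = T
x1 ∧ ¬(((x2 ∨ (x6 ∧ x3)) ∧ x2) ∨ x6) = F ∧ T = F
¬(x1 ∧ ¬(((x2 ∨ (x6 ∧ x3)) ∧ x2) ∨ x6)) = ¬F = T
¬¬(x1 ∧ ¬(((x2 ∨ (x6 ∧ x3)) ∧ x2) ∨ x6)) = ¬T = F
x2 ∨ x5 = F ∨ F = F
x5 ∧ x2 = F ∧ F = F
¬(x5 ∧ x2) = ¬F = T
(x2 ∨ x5) ∨ ¬(x5 ∧ x2) = F ∨ T = T
¬¬(x1 ∧ ¬(((x2 ∨ (x6 ∧ x3)) ∧ x2) ∨ x6)) ∧ ((x2 ∨ x5) ∨ ¬(x5 ∧ x2)) = F ∧ T = F
(¬((x3 ∧ x6) ∧ x3) ∧ ¬¬(x6 ∧ x2)) ∧ (¬¬(x1 ∧ ¬(((x2 ∨ (x6 ∧ x3)) ∧ x2) ∨ x6)) ∧ ((x2 ∨ x5) ∨ ¬(x5 ∧ x2))) = F ∧ F = F
((¬((x3 ∧ x6) ∧ x3) ∧ ¬¬(x6 ∧ x2)) ∧ (¬¬(x1 ∧ ¬(((x2 ∨ (x6 ∧ x3)) ∧ x2) ∨ x6)) ∧ ((x2 ∨ x5) ∨ ¬(x5 ∧ x2)))) ∧ x1 = F ∧ F = F

F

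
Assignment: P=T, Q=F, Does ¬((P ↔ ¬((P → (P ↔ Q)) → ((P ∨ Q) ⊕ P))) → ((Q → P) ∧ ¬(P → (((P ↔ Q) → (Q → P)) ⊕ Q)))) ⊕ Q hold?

P ↔ Q = T ↔ F = F
P → (P ↔ Q) = T → F = F
P ∨ Q = T ∨ F = T
(P ∨ Q) ⊕ P = T ⊕ T = F
(P → (P ↔ Q)) → ((P ∨ Q) ⊕ P) = F → F = T
¬((P → (P ↔ Q)) → ((P ∨ Q) ⊕ P)) = ¬T = F
P ↔ ¬((P → (P ↔ Q)) → ((P ∨ Q) ⊕ P)) = T ↔ F = F
Q → P = F → T = T
P ↔ Q = T ↔ F = F
Q → P = F → T = T
(P ↔ Q) → (Q → P) = F → T = T
((P ↔ Q) → (Q → P)) ⊕ Q = T ⊕ F = T
P → (((P ↔ Q) → (Q → P)) ⊕ Q) = T → T = T
¬(P → (((P ↔ Q) → (Q → P)) ⊕ Q)) = ¬T = F
(Q → P) ∧ ¬(P → (((P ↔ Q) → (Q → P)) ⊕ Q)) = T ∧ F = F
(P ↔ ¬((P → (P ↔ Q)) → ((P ∨ Q) ⊕ P))) → ((Q → P) ∧ ¬(P → (((P ↔ Q) → (Q → P)) ⊕ Q))) = F → F = T
¬((P ↔ ¬((P → (P ↔ Q)) → ((P ∨ Q) ⊕ P))) → ((Q → P) ∧ ¬(P → (((P ↔ Q) → (Q → P)) ⊕ Q)))) = ¬T = F
¬((P ↔ ¬((P → (P ↔ Q)) → ((P ∨ Q) ⊕ P))) → ((Q → P) ∧ ¬(P → (((P ↔ Q) → (Q → P)) ⊕ Q)))) ⊕ Q = F ⊕ F = F

F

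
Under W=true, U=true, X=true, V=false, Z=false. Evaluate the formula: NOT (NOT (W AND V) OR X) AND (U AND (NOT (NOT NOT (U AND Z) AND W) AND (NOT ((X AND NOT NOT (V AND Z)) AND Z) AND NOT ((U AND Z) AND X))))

false

W AND V = true AND false = false
NOT (W AND V) = NOT false = true
NOT (W AND V) OR X = true OR true = true
NOT (NOT (W AND V) OR X) = NOT true = false
U AND Z = true AND false = false
NOT (U AND Z) = NOT false = true
NOT NOT (U AND Z) = NOT true = false
NOT NOT (U AND Z) AND W = false AND true = false
NOT (NOT NOT (U AND Z) AND W) = NOT false = true
V AND Z = false AND false = false
NOT (V AND Z) = NOT false = true
NOT NOT (V AND Z) = NOT true = false
X AND NOT NOT (V AND Z) = true AND false = false
(X AND NOT NOT (V AND Z)) AND Z = false AND false = false
NOT ((X AND NOT NOT (V AND Z)) AND Z) = NOT false = true
U AND Z = true AND false = false
(U AND Z) AND X = false AND true = false
NOT ((U AND Z) AND X) = NOT false = true
NOT ((X AND NOT NOT (V AND Z)) AND Z) AND NOT ((U AND Z) AND X) = true AND true = true
NOT (NOT NOT (U AND Z) AND W) AND (NOT ((X AND NOT NOT (V AND Z)) AND Z) AND NOT ((U AND Z) AND X)) = true AND true = true
U AND (NOT (NOT NOT (U AND Z) AND W) AND (NOT ((X AND NOT NOT (V AND Z)) AND Z) AND NOT ((U AND Z) AND X))) = true AND true = true
NOT (NOT (W AND V) OR X) AND (U AND (NOT (NOT NOT (U AND Z) AND W) AND (NOT ((X AND NOT NOT (V AND Z)) AND Z) AND NOT ((U AND Z) AND X)))) = false AND true = false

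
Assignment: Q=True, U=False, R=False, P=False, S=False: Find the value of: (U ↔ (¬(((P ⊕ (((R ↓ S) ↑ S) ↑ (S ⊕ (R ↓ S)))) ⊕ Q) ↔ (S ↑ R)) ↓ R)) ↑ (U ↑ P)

True

R ↓ S = False ↓ False = True
(R ↓ S) ↑ S = True ↑ False = True
R ↓ S = False ↓ False = True
S ⊕ (R ↓ S) = False ⊕ True = True
((R ↓ S) ↑ S) ↑ (S ⊕ (R ↓ S)) = True ↑ True = False
P ⊕ (((R ↓ S) ↑ S) ↑ (S ⊕ (R ↓ S))) = False ⊕ False = False
(P ⊕ (((R ↓ S) ↑ S) ↑ (S ⊕ (R ↓ S)))) ⊕ Q = False ⊕ True = True
S ↑ R = False ↑ False = True
((P ⊕ (((R ↓ S) ↑ S) ↑ (S ⊕ (R ↓ S)))) ⊕ Q) ↔ (S ↑ R) = True ↔ True = True
¬(((P ⊕ (((R ↓ S) ↑ S) ↑ (S ⊕ (R ↓ S)))) ⊕ Q) ↔ (S ↑ R)) = ¬True = False
¬(((P ⊕ (((R ↓ S) ↑ S) ↑ (S ⊕ (R ↓ S)))) ⊕ Q) ↔ (S ↑ R)) ↓ R = False ↓ False = True
U ↔ (¬(((P ⊕ (((R ↓ S) ↑ S) ↑ (S ⊕ (R ↓ S)))) ⊕ Q) ↔ (S ↑ R)) ↓ R) = False ↔ True = False
U ↑ P = False ↑ False = True
(U ↔ (¬(((P ⊕ (((R ↓ S) ↑ S) ↑ (S ⊕ (R ↓ S)))) ⊕ Q) ↔ (S ↑ R)) ↓ R)) ↑ (U ↑ P) = False ↑ True = True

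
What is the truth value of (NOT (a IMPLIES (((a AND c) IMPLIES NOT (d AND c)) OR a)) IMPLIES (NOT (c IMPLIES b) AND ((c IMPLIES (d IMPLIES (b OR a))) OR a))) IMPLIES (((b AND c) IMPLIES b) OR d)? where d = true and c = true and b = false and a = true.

true

Substituting d=true, c=true, b=false, a=true:
a AND c = true AND true = true
d AND c = true AND true = true
NOT (d AND c) = NOT true = false
(a AND c) IMPLIES NOT (d AND c) = true IMPLIES false = false
((a AND c) IMPLIES NOT (d AND c)) OR a = false OR true = true
a IMPLIES (((a AND c) IMPLIES NOT (d AND c)) OR a) = true IMPLIES true = true
NOT (a IMPLIES (((a AND c) IMPLIES NOT (d AND c)) OR a)) = NOT true = false
c IMPLIES b = true IMPLIES false = false
NOT (c IMPLIES b) = NOT false = true
b OR a = false OR true = true
d IMPLIES (b OR a) = true IMPLIES true = true
c IMPLIES (d IMPLIES (b OR a)) = true IMPLIES true = true
(c IMPLIES (d IMPLIES (b OR a))) OR a = true OR true = true
NOT (c IMPLIES b) AND ((c IMPLIES (d IMPLIES (b OR a))) OR a) = true AND true = true
NOT (a IMPLIES (((a AND c) IMPLIES NOT (d AND c)) OR a)) IMPLIES (NOT (c IMPLIES b) AND ((c IMPLIES (d IMPLIES (b OR a))) OR a)) = false IMPLIES true = true
b AND c = false AND true = false
(b AND c) IMPLIES b = false IMPLIES false = true
((b AND c) IMPLIES b) OR d = true OR true = true
(NOT (a IMPLIES (((a AND c) IMPLIES NOT (d AND c)) OR a)) IMPLIES (NOT (c IMPLIES b) AND ((c IMPLIES (d IMPLIES (b OR a))) OR a))) IMPLIES (((b AND c) IMPLIES b) OR d) = true IMPLIES true = true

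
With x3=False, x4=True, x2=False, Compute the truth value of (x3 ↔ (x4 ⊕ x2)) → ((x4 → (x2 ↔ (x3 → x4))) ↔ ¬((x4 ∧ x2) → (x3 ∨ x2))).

True

x4 ⊕ x2 = True ⊕ False = True
x3 ↔ (x4 ⊕ x2) = False ↔ True = False
x3 → x4 = False → True = True
x2 ↔ (x3 → x4) = False ↔ True = False
x4 → (x2 ↔ (x3 → x4)) = True → False = False
x4 ∧ x2 = True ∧ False = False
x3 ∨ x2 = False ∨ False = False
(x4 ∧ x2) → (x3 ∨ x2) = False → False = True
¬((x4 ∧ x2) → (x3 ∨ x2)) = ¬True = False
(x4 → (x2 ↔ (x3 → x4))) ↔ ¬((x4 ∧ x2) → (x3 ∨ x2)) = False ↔ False = True
(x3 ↔ (x4 ⊕ x2)) → ((x4 → (x2 ↔ (x3 → x4))) ↔ ¬((x4 ∧ x2) → (x3 ∨ x2))) = False → True = True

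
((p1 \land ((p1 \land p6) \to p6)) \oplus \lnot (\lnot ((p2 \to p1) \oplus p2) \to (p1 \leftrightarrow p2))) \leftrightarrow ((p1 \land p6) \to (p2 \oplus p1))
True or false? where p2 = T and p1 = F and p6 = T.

F

p1 \land p6 = F \land T = F
(p1 \land p6) \to p6 = F \to T = T
p1 \land ((p1 \land p6) \to p6) = F \land T = F
p2 \to p1 = T \to F = F
(p2 \to p1) \oplus p2 = F \oplus T = T
\lnot ((p2 \to p1) \oplus p2) = \lnot T = F
p1 \leftrightarrow p2 = F \leftrightarrow T = F
\lnot ((p2 \to p1) \oplus p2) \to (p1 \leftrightarrow p2) = F \to F = T
\lnot (\lnot ((p2 \to p1) \oplus p2) \to (p1 \leftrightarrow p2)) = \lnot T = F
(p1 \land ((p1 \land p6) \to p6)) \oplus \lnot (\lnot ((p2 \to p1) \oplus p2) \to (p1 \leftrightarrow p2)) = F \oplus F = F
p1 \land p6 = F \land T = F
p2 \oplus p1 = T \oplus F = T
(p1 \land p6) \to (p2 \oplus p1) = F \to T = T
((p1 \land ((p1 \land p6) \to p6)) \oplus \lnot (\lnot ((p2 \to p1) \oplus p2) \to (p1 \leftrightarrow p2))) \leftrightarrow ((p1 \land p6) \to (p2 \oplus p1)) = F \leftrightarrow T = F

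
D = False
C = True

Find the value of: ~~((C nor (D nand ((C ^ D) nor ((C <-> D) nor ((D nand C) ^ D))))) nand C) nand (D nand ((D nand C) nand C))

False

C ^ D = True ^ False = True
C <-> D = True <-> False = False
D nand C = False nand True = True
(D nand C) ^ D = True ^ False = True
(C <-> D) nor ((D nand C) ^ D) = False nor True = False
(C ^ D) nor ((C <-> D) nor ((D nand C) ^ D)) = True nor False = False
D nand ((C ^ D) nor ((C <-> D) nor ((D nand C) ^ D))) = False nand False = True
C nor (D nand ((C ^ D) nor ((C <-> D) nor ((D nand C) ^ D)))) = True nor True = False
(C nor (D nand ((C ^ D) nor ((C <-> D) nor ((D nand C) ^ D))))) nand C = False nand True = True
~((C nor (D nand ((C ^ D) nor ((C <-> D) nor ((D nand C) ^ D))))) nand C) = ~True = False
~~((C nor (D nand ((C ^ D) nor ((C <-> D) nor ((D nand C) ^ D))))) nand C) = ~False = True
D nand C = False nand True = True
(D nand C) nand C = True nand True = False
D nand ((D nand C) nand C) = False nand False = True
~~((C nor (D nand ((C ^ D) nor ((C <-> D) nor ((D nand C) ^ D))))) nand C) nand (D nand ((D nand C) nand C)) = True nand True = False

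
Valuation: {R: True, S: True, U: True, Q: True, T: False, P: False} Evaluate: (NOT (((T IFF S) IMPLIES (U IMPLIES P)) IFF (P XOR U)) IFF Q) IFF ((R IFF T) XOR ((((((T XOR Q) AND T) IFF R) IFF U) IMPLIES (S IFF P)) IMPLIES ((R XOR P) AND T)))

True

T IFF S = False IFF True = False
U IMPLIES P = True IMPLIES False = False
(T IFF S) IMPLIES (U IMPLIES P) = False IMPLIES False = True
P XOR U = False XOR True = True
((T IFF S) IMPLIES (U IMPLIES P)) IFF (P XOR U) = True IFF True = True
NOT (((T IFF S) IMPLIES (U IMPLIES P)) IFF (P XOR U)) = NOT True = False
NOT (((T IFF S) IMPLIES (U IMPLIES P)) IFF (P XOR U)) IFF Q = False IFF True = False
R IFF T = True IFF False = False
T XOR Q = False XOR True = True
(T XOR Q) AND T = True AND False = False
((T XOR Q) AND T) IFF R = False IFF True = False
(((T XOR Q) AND T) IFF R) IFF U = False IFF True = False
S IFF P = True IFF False = False
((((T XOR Q) AND T) IFF R) IFF U) IMPLIES (S IFF P) = False IMPLIES False = True
R XOR P = True XOR False = True
(R XOR P) AND T = True AND False = False
(((((T XOR Q) AND T) IFF R) IFF U) IMPLIES (S IFF P)) IMPLIES ((R XOR P) AND T) = True IMPLIES False = False
(R IFF T) XOR ((((((T XOR Q) AND T) IFF R) IFF U) IMPLIES (S IFF P)) IMPLIES ((R XOR P) AND T)) = False XOR False = False
(NOT (((T IFF S) IMPLIES (U IMPLIES P)) IFF (P XOR U)) IFF Q) IFF ((R IFF T) XOR ((((((T XOR Q) AND T) IFF R) IFF U) IMPLIES (S IFF P)) IMPLIES ((R XOR P) AND T))) = False IFF False = True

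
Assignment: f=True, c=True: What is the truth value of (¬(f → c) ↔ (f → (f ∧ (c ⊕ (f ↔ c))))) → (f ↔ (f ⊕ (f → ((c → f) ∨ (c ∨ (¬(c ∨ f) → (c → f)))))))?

Substituting f=True, c=True:
f → c = True → True = True
¬(f → c) = ¬True = False
f ↔ c = True ↔ True = True
c ⊕ (f ↔ c) = True ⊕ True = False
f ∧ (c ⊕ (f ↔ c)) = True ∧ False = False
f → (f ∧ (c ⊕ (f ↔ c))) = True → False = False
¬(f → c) ↔ (f → (f ∧ (c ⊕ (f ↔ c)))) = False ↔ False = True
c → f = True → True = True
c ∨ f = True ∨ True = True
¬(c ∨ f) = ¬True = False
c → f = True → True = True
¬(c ∨ f) → (c → f) = False → True = True
c ∨ (¬(c ∨ f) → (c → f)) = True ∨ True = True
(c → f) ∨ (c ∨ (¬(c ∨ f) → (c → f))) = True ∨ True = True
f → ((c → f) ∨ (c ∨ (¬(c ∨ f) → (c → f)))) = True → True = True
f ⊕ (f → ((c → f) ∨ (c ∨ (¬(c ∨ f) → (c → f))))) = True ⊕ True = False
f ↔ (f ⊕ (f → ((c → f) ∨ (c ∨ (¬(c ∨ f) → (c → f)))))) = True ↔ False = False
(¬(f → c) ↔ (f → (f ∧ (c ⊕ (f ↔ c))))) → (f ↔ (f ⊕ (f → ((c → f) ∨ (c ∨ (¬(c ∨ f) → (c → f))))))) = True → False = False

False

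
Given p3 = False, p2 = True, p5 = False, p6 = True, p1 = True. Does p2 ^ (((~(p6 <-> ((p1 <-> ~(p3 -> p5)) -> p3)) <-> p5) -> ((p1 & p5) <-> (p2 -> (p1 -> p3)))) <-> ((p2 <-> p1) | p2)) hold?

p3 -> p5 = False -> False = True
~(p3 -> p5) = ~True = False
p1 <-> ~(p3 -> p5) = True <-> False = False
(p1 <-> ~(p3 -> p5)) -> p3 = False -> False = True
p6 <-> ((p1 <-> ~(p3 -> p5)) -> p3) = True <-> True = True
~(p6 <-> ((p1 <-> ~(p3 -> p5)) -> p3)) = ~True = False
~(p6 <-> ((p1 <-> ~(p3 -> p5)) -> p3)) <-> p5 = False <-> False = True
p1 & p5 = True & False = False
p1 -> p3 = True -> False = False
p2 -> (p1 -> p3) = True -> False = False
(p1 & p5) <-> (p2 -> (p1 -> p3)) = False <-> False = True
(~(p6 <-> ((p1 <-> ~(p3 -> p5)) -> p3)) <-> p5) -> ((p1 & p5) <-> (p2 -> (p1 -> p3))) = True -> True = True
p2 <-> p1 = True <-> True = True
(p2 <-> p1) | p2 = True | True = True
((~(p6 <-> ((p1 <-> ~(p3 -> p5)) -> p3)) <-> p5) -> ((p1 & p5) <-> (p2 -> (p1 -> p3)))) <-> ((p2 <-> p1) | p2) = True <-> True = True
p2 ^ (((~(p6 <-> ((p1 <-> ~(p3 -> p5)) -> p3)) <-> p5) -> ((p1 & p5) <-> (p2 -> (p1 -> p3)))) <-> ((p2 <-> p1) | p2)) = True ^ True = False

False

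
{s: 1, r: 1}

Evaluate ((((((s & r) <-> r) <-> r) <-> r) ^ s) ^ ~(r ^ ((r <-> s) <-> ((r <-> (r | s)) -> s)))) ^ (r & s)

s & r = 1 & 1 = 1
(s & r) <-> r = 1 <-> 1 = 1
((s & r) <-> r) <-> r = 1 <-> 1 = 1
(((s & r) <-> r) <-> r) <-> r = 1 <-> 1 = 1
((((s & r) <-> r) <-> r) <-> r) ^ s = 1 ^ 1 = 0
r <-> s = 1 <-> 1 = 1
r | s = 1 | 1 = 1
r <-> (r | s) = 1 <-> 1 = 1
(r <-> (r | s)) -> s = 1 -> 1 = 1
(r <-> s) <-> ((r <-> (r | s)) -> s) = 1 <-> 1 = 1
r ^ ((r <-> s) <-> ((r <-> (r | s)) -> s)) = 1 ^ 1 = 0
~(r ^ ((r <-> s) <-> ((r <-> (r | s)) -> s))) = ~0 = 1
(((((s & r) <-> r) <-> r) <-> r) ^ s) ^ ~(r ^ ((r <-> s) <-> ((r <-> (r | s)) -> s))) = 0 ^ 1 = 1
r & s = 1 & 1 = 1
((((((s & r) <-> r) <-> r) <-> r) ^ s) ^ ~(r ^ ((r <-> s) <-> ((r <-> (r | s)) -> s)))) ^ (r & s) = 1 ^ 1 = 0

0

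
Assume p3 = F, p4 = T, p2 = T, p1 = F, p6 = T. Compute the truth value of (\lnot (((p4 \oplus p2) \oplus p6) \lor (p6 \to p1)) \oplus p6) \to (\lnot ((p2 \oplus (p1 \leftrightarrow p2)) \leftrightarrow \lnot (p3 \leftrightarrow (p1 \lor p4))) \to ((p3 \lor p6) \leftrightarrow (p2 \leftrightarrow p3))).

p4 \oplus p2 = T \oplus T = F
(p4 \oplus p2) \oplus p6 = F \oplus T = T
p6 \to p1 = T \to F = F
((p4 \oplus p2) \oplus p6) \lor (p6 \to p1) = T \lor F = T
\lnot (((p4 \oplus p2) \oplus p6) \lor (p6 \to p1)) = \lnot T = F
\lnot (((p4 \oplus p2) \oplus p6) \lor (p6 \to p1)) \oplus p6 = F \oplus T = T
p1 \leftrightarrow p2 = F \leftrightarrow T = F
p2 \oplus (p1 \leftrightarrow p2) = T \oplus F = T
p1 \lor p4 = F \lor T = T
p3 \leftrightarrow (p1 \lor p4) = F \leftrightarrow T = F
\lnot (p3 \leftrightarrow (p1 \lor p4)) = \lnot F = T
(p2 \oplus (p1 \leftrightarrow p2)) \leftrightarrow \lnot (p3 \leftrightarrow (p1 \lor p4)) = T \leftrightarrow T = T
\lnot ((p2 \oplus (p1 \leftrightarrow p2)) \leftrightarrow \lnot (p3 \leftrightarrow (p1 \lor p4))) = \lnot T = F
p3 \lor p6 = F \lor T = T
p2 \leftrightarrow p3 = T \leftrightarrow F = F
(p3 \lor p6) \leftrightarrow (p2 \leftrightarrow p3) = T \leftrightarrow F = F
\lnot ((p2 \oplus (p1 \leftrightarrow p2)) \leftrightarrow \lnot (p3 \leftrightarrow (p1 \lor p4))) \to ((p3 \lor p6) \leftrightarrow (p2 \leftrightarrow p3)) = F \to F = T
(\lnot (((p4 \oplus p2) \oplus p6) \lor (p6 \to p1)) \oplus p6) \to (\lnot ((p2 \oplus (p1 \leftrightarrow p2)) \leftrightarrow \lnot (p3 \leftrightarrow (p1 \lor p4))) \to ((p3 \lor p6) \leftrightarrow (p2 \leftrightarrow p3))) = T \to T = T

T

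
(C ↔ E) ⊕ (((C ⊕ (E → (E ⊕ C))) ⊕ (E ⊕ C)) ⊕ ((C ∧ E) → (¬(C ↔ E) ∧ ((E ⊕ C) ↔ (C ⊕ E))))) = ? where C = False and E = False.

C ↔ E = False ↔ False = True
E ⊕ C = False ⊕ False = False
E → (E ⊕ C) = False → False = True
C ⊕ (E → (E ⊕ C)) = False ⊕ True = True
E ⊕ C = False ⊕ False = False
(C ⊕ (E → (E ⊕ C))) ⊕ (E ⊕ C) = True ⊕ False = True
C ∧ E = False ∧ False = False
C ↔ E = False ↔ False = True
¬(C ↔ E) = ¬True = False
E ⊕ C = False ⊕ False = False
C ⊕ E = False ⊕ False = False
(E ⊕ C) ↔ (C ⊕ E) = False ↔ False = True
¬(C ↔ E) ∧ ((E ⊕ C) ↔ (C ⊕ E)) = False ∧ True = False
(C ∧ E) → (¬(C ↔ E) ∧ ((E ⊕ C) ↔ (C ⊕ E))) = False → False = True
((C ⊕ (E → (E ⊕ C))) ⊕ (E ⊕ C)) ⊕ ((C ∧ E) → (¬(C ↔ E) ∧ ((E ⊕ C) ↔ (C ⊕ E)))) = True ⊕ True = False
(C ↔ E) ⊕ (((C ⊕ (E → (E ⊕ C))) ⊕ (E ⊕ C)) ⊕ ((C ∧ E) → (¬(C ↔ E) ∧ ((E ⊕ C) ↔ (C ⊕ E))))) = True ⊕ False = True

True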